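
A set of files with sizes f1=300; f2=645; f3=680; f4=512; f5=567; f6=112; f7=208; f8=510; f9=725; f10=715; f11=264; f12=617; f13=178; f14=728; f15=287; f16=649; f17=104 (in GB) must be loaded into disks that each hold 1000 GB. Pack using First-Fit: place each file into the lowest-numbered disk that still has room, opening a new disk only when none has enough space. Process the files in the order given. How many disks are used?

10

Put f1 (300 GB) in disk 1; 700 GB remain.
Put f2 (645 GB) in disk 1; 55 GB remain.
Put f3 (680 GB) in disk 2; 320 GB remain.
Put f4 (512 GB) in disk 3; 488 GB remain.
Put f5 (567 GB) in disk 4; 433 GB remain.
Put f6 (112 GB) in disk 2; 208 GB remain.
Put f7 (208 GB) in disk 2; 0 GB remain.
Put f8 (510 GB) in disk 5; 490 GB remain.
Put f9 (725 GB) in disk 6; 275 GB remain.
Put f10 (715 GB) in disk 7; 285 GB remain.
Put f11 (264 GB) in disk 3; 224 GB remain.
Put f12 (617 GB) in disk 8; 383 GB remain.
Put f13 (178 GB) in disk 3; 46 GB remain.
Put f14 (728 GB) in disk 9; 272 GB remain.
Put f15 (287 GB) in disk 4; 146 GB remain.
Put f16 (649 GB) in disk 10; 351 GB remain.
Put f17 (104 GB) in disk 4; 42 GB remain.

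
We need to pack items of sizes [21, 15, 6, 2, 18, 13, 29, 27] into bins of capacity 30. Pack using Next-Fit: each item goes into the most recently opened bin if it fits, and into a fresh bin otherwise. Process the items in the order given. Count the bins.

Put 21 in bin 1; 9 remain.
Put 15 in bin 2; 15 remain.
Put 6 in bin 2; 9 remain.
Put 2 in bin 2; 7 remain.
Put 18 in bin 3; 12 remain.
Put 13 in bin 4; 17 remain.
Put 29 in bin 5; 1 remain.
Put 27 in bin 6; 3 remain.

6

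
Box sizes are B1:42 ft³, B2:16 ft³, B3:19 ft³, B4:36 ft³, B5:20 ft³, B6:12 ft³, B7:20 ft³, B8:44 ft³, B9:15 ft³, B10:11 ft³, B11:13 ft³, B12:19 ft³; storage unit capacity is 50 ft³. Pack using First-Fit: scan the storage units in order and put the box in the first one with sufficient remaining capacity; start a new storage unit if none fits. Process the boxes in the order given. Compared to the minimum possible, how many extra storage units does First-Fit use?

First-Fit: [42] [16,19,12] [36,11] [20,20] [44] [15,13,19] → 6 storage units.
Total size 267 ft³; any packing needs at least ⌈267/50⌉ = 6 storage units.
So 6 is already optimal.

0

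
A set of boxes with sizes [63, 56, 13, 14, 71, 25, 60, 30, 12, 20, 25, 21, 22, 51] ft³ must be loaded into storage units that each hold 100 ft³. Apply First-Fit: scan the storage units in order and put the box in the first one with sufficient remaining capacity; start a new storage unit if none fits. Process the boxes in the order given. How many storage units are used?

6

63 ft³ → storage unit 1 (remaining 37 ft³)
56 ft³ → storage unit 2 (remaining 44 ft³)
13 ft³ → storage unit 1 (remaining 24 ft³)
14 ft³ → storage unit 1 (remaining 10 ft³)
71 ft³ → storage unit 3 (remaining 29 ft³)
25 ft³ → storage unit 2 (remaining 19 ft³)
60 ft³ → storage unit 4 (remaining 40 ft³)
30 ft³ → storage unit 4 (remaining 10 ft³)
12 ft³ → storage unit 2 (remaining 7 ft³)
20 ft³ → storage unit 3 (remaining 9 ft³)
25 ft³ → storage unit 5 (remaining 75 ft³)
21 ft³ → storage unit 5 (remaining 54 ft³)
22 ft³ → storage unit 5 (remaining 32 ft³)
51 ft³ → storage unit 6 (remaining 49 ft³)
Final storage units: [63,13,14] [56,25,12] [71,20] [60,30] [25,21,22] [51].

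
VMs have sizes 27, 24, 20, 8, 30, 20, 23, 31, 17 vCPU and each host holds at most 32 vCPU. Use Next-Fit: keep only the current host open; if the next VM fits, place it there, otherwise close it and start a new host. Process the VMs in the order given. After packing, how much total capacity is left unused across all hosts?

56

host 1: place 27 vCPU, 5 vCPU left
host 2: place 24 vCPU, 8 vCPU left
host 3: place 20 vCPU, 12 vCPU left
host 3: place 8 vCPU, 4 vCPU left
host 4: place 30 vCPU, 2 vCPU left
host 5: place 20 vCPU, 12 vCPU left
host 6: place 23 vCPU, 9 vCPU left
host 7: place 31 vCPU, 1 vCPU left
host 8: place 17 vCPU, 15 vCPU left
8 hosts × 32 vCPU = 256 vCPU; used 200 vCPU; unused 56 vCPU.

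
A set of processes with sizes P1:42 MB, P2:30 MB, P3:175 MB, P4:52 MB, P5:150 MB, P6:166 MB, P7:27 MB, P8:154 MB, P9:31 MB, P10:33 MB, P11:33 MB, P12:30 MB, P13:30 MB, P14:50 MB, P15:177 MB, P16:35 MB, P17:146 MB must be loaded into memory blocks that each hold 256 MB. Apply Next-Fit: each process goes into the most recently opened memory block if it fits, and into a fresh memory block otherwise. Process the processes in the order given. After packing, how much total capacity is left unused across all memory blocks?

431

memory block 1: place P1 (42 MB), 214 MB left
memory block 1: place P2 (30 MB), 184 MB left
memory block 1: place P3 (175 MB), 9 MB left
memory block 2: place P4 (52 MB), 204 MB left
memory block 2: place P5 (150 MB), 54 MB left
memory block 3: place P6 (166 MB), 90 MB left
memory block 3: place P7 (27 MB), 63 MB left
memory block 4: place P8 (154 MB), 102 MB left
memory block 4: place P9 (31 MB), 71 MB left
memory block 4: place P10 (33 MB), 38 MB left
memory block 4: place P11 (33 MB), 5 MB left
memory block 5: place P12 (30 MB), 226 MB left
memory block 5: place P13 (30 MB), 196 MB left
memory block 5: place P14 (50 MB), 146 MB left
memory block 6: place P15 (177 MB), 79 MB left
memory block 6: place P16 (35 MB), 44 MB left
memory block 7: place P17 (146 MB), 110 MB left
7 memory blocks × 256 MB = 1792 MB; used 1361 MB; unused 431 MB.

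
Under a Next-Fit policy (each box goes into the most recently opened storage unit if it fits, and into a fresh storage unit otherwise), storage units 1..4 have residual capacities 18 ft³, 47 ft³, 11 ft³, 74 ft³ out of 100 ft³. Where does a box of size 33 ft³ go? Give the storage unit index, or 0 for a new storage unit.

4

Next-Fit only looks at storage unit 4, which has 74 ft³ free.
33 ft³ fits there.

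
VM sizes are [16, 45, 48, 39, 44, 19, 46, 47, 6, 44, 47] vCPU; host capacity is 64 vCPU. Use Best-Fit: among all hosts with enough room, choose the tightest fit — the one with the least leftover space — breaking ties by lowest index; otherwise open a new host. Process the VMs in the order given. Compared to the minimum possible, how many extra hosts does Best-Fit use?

Best-Fit: [16,45] [48,6] [39] [44,19] [46] [47] [44] [47] → 8 hosts.
8 VMs exceed 32 vCPU (half the capacity), and no two of those can share a host, so at least 8 hosts are needed.
So 8 is already optimal.

0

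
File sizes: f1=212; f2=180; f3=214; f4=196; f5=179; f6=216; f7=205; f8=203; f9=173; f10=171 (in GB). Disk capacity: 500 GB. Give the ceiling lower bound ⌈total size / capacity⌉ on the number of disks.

4 disks

Total size = 212 + 180 + 214 + 196 + 179 + 216 + 205 + 203 + 173 + 171 = 1949 GB.
⌈1949 / 500⌉ = 4.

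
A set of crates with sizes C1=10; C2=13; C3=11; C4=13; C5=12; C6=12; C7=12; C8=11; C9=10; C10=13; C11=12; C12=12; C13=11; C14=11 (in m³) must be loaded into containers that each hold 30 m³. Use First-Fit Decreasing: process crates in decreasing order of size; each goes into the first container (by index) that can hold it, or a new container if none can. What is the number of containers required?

7 containers

Sorted descending: 13, 13, 13, 12, 12, 12, 12, 12, 11, 11, 11, 11, 10, 10.
container 1: place 13 m³, 17 m³ left
container 1: place 13 m³, 4 m³ left
container 2: place 13 m³, 17 m³ left
container 2: place 12 m³, 5 m³ left
container 3: place 12 m³, 18 m³ left
container 3: place 12 m³, 6 m³ left
container 4: place 12 m³, 18 m³ left
container 4: place 12 m³, 6 m³ left
container 5: place 11 m³, 19 m³ left
container 5: place 11 m³, 8 m³ left
container 6: place 11 m³, 19 m³ left
container 6: place 11 m³, 8 m³ left
container 7: place 10 m³, 20 m³ left
container 7: place 10 m³, 10 m³ left
Final containers: [13,13] [13,12] [12,12] [12,12] [11,11] [11,11] [10,10].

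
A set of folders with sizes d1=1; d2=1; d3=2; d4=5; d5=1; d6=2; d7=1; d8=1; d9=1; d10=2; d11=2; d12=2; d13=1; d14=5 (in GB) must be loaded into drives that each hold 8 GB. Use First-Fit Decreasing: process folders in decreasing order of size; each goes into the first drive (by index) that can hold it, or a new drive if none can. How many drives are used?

4

Sorted descending: 5, 5, 2, 2, 2, 2, 2, 1, 1, 1, 1, 1, 1, 1.
5 GB → drive 1 (remaining 3 GB)
5 GB → drive 2 (remaining 3 GB)
2 GB → drive 1 (remaining 1 GB)
2 GB → drive 2 (remaining 1 GB)
2 GB → drive 3 (remaining 6 GB)
2 GB → drive 3 (remaining 4 GB)
2 GB → drive 3 (remaining 2 GB)
1 GB → drive 1 (remaining 0 GB)
1 GB → drive 2 (remaining 0 GB)
1 GB → drive 3 (remaining 1 GB)
1 GB → drive 3 (remaining 0 GB)
1 GB → drive 4 (remaining 7 GB)
1 GB → drive 4 (remaining 6 GB)
1 GB → drive 4 (remaining 5 GB)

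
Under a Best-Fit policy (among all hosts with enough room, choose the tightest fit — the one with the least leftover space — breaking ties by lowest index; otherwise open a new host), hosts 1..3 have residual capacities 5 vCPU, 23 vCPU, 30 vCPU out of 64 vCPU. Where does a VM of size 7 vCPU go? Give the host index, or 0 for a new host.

Hosts with room: host 2 (23 vCPU), host 3 (30 vCPU).
Tightest fit is host 2 with 23 vCPU free.

2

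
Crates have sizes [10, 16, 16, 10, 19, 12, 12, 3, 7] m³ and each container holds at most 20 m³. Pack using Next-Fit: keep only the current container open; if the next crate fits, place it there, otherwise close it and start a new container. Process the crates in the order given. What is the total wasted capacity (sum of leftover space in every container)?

55

container 1: place 10 m³, 10 m³ left
container 2: place 16 m³, 4 m³ left
container 3: place 16 m³, 4 m³ left
container 4: place 10 m³, 10 m³ left
container 5: place 19 m³, 1 m³ left
container 6: place 12 m³, 8 m³ left
container 7: place 12 m³, 8 m³ left
container 7: place 3 m³, 5 m³ left
container 8: place 7 m³, 13 m³ left
8 containers × 20 m³ = 160 m³; used 105 m³; unused 55 m³.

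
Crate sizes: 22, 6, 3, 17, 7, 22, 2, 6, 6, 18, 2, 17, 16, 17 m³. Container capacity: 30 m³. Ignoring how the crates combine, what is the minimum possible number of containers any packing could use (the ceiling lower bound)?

6 containers

Total size = 22 + 6 + 3 + 17 + 7 + 22 + 2 + 6 + 6 + 18 + 2 + 17 + 16 + 17 = 161 m³.
⌈161 / 30⌉ = 6.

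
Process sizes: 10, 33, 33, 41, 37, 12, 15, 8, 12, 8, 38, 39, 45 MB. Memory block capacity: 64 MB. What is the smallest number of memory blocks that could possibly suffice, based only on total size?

6

Total size = 10 + 33 + 33 + 41 + 37 + 12 + 15 + 8 + 12 + 8 + 38 + 39 + 45 = 331 MB.
⌈331 / 64⌉ = 6.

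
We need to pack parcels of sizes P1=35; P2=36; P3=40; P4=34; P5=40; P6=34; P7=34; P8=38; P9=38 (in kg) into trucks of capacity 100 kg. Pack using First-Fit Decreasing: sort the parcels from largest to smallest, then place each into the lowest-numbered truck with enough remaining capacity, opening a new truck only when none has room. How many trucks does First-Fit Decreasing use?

Sorted descending: 40, 40, 38, 38, 36, 35, 34, 34, 34.
40 kg → truck 1 (remaining 60 kg)
40 kg → truck 1 (remaining 20 kg)
38 kg → truck 2 (remaining 62 kg)
38 kg → truck 2 (remaining 24 kg)
36 kg → truck 3 (remaining 64 kg)
35 kg → truck 3 (remaining 29 kg)
34 kg → truck 4 (remaining 66 kg)
34 kg → truck 4 (remaining 32 kg)
34 kg → truck 5 (remaining 66 kg)
Final trucks: [40,40] [38,38] [36,35] [34,34] [34].

5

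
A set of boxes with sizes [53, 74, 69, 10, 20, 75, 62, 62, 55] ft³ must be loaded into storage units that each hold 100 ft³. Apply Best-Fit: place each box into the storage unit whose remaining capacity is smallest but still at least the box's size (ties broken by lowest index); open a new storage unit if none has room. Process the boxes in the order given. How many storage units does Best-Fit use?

7

53 ft³ → storage unit 1 (remaining 47 ft³)
74 ft³ → storage unit 2 (remaining 26 ft³)
69 ft³ → storage unit 3 (remaining 31 ft³)
10 ft³ → storage unit 2 (remaining 16 ft³)
20 ft³ → storage unit 3 (remaining 11 ft³)
75 ft³ → storage unit 4 (remaining 25 ft³)
62 ft³ → storage unit 5 (remaining 38 ft³)
62 ft³ → storage unit 6 (remaining 38 ft³)
55 ft³ → storage unit 7 (remaining 45 ft³)
Final storage units: [53] [74,10] [69,20] [75] [62] [62] [55].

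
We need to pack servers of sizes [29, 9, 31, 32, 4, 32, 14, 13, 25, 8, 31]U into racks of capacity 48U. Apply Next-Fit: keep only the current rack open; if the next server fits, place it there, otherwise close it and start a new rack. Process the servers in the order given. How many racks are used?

Put 29U in rack 1; 19U remain.
Put 9U in rack 1; 10U remain.
Put 31U in rack 2; 17U remain.
Put 32U in rack 3; 16U remain.
Put 4U in rack 3; 12U remain.
Put 32U in rack 4; 16U remain.
Put 14U in rack 4; 2U remain.
Put 13U in rack 5; 35U remain.
Put 25U in rack 5; 10U remain.
Put 8U in rack 5; 2U remain.
Put 31U in rack 6; 17U remain.
Final racks: [29,9] [31] [32,4] [32,14] [13,25,8] [31].

6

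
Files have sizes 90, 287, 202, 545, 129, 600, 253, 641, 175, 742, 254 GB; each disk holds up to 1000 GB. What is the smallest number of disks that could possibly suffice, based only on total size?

4 disks

Total size = 90 + 287 + 202 + 545 + 129 + 600 + 253 + 641 + 175 + 742 + 254 = 3918 GB.
⌈3918 / 1000⌉ = 4.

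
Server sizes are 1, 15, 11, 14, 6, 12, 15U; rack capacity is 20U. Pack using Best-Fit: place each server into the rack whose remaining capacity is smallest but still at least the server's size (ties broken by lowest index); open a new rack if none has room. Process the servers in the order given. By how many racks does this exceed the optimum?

0

Best-Fit: [1,15] [11] [14,6] [12] [15] → 5 racks.
5 servers exceed 10U (half the capacity), and no two of those can share a rack, so at least 5 racks are needed.
So 5 is already optimal.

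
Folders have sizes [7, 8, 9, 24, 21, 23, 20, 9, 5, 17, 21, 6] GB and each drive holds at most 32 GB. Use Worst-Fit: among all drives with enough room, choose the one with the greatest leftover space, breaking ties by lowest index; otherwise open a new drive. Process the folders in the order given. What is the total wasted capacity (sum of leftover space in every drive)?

54

Put 7 GB in drive 1; 25 GB remain.
Put 8 GB in drive 1; 17 GB remain.
Put 9 GB in drive 1; 8 GB remain.
Put 24 GB in drive 2; 8 GB remain.
Put 21 GB in drive 3; 11 GB remain.
Put 23 GB in drive 4; 9 GB remain.
Put 20 GB in drive 5; 12 GB remain.
Put 9 GB in drive 5; 3 GB remain.
Put 5 GB in drive 3; 6 GB remain.
Put 17 GB in drive 6; 15 GB remain.
Put 21 GB in drive 7; 11 GB remain.
Put 6 GB in drive 6; 9 GB remain.
7 drives × 32 GB = 224 GB; used 170 GB; unused 54 GB.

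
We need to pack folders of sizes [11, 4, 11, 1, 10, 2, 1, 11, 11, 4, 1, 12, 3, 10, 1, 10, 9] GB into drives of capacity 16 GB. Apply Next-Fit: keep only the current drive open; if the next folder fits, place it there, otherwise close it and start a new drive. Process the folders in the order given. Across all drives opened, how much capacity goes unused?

drive 1: place 11 GB, 5 GB left
drive 1: place 4 GB, 1 GB left
drive 2: place 11 GB, 5 GB left
drive 2: place 1 GB, 4 GB left
drive 3: place 10 GB, 6 GB left
drive 3: place 2 GB, 4 GB left
drive 3: place 1 GB, 3 GB left
drive 4: place 11 GB, 5 GB left
drive 5: place 11 GB, 5 GB left
drive 5: place 4 GB, 1 GB left
drive 5: place 1 GB, 0 GB left
drive 6: place 12 GB, 4 GB left
drive 6: place 3 GB, 1 GB left
drive 7: place 10 GB, 6 GB left
drive 7: place 1 GB, 5 GB left
drive 8: place 10 GB, 6 GB left
drive 9: place 9 GB, 7 GB left
9 drives × 16 GB = 144 GB; used 112 GB; unused 32 GB.

32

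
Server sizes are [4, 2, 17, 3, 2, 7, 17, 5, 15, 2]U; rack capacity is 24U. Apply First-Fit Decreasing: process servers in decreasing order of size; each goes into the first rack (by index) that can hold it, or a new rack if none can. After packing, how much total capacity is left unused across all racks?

22

Sorted descending: 17, 17, 15, 7, 5, 4, 3, 2, 2, 2.
Put 17U in rack 1; 7U remain.
Put 17U in rack 2; 7U remain.
Put 15U in rack 3; 9U remain.
Put 7U in rack 1; 0U remain.
Put 5U in rack 2; 2U remain.
Put 4U in rack 3; 5U remain.
Put 3U in rack 3; 2U remain.
Put 2U in rack 2; 0U remain.
Put 2U in rack 3; 0U remain.
Put 2U in rack 4; 22U remain.
4 racks × 24U = 96U; used 74U; unused 22U.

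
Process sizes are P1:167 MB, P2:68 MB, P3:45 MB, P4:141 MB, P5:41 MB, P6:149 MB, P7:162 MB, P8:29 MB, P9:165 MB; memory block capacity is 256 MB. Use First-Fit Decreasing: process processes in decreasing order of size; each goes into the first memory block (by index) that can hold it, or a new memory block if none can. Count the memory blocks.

Sorted descending: 167, 165, 162, 149, 141, 68, 45, 41, 29.
Put 167 MB in memory block 1; 89 MB remain.
Put 165 MB in memory block 2; 91 MB remain.
Put 162 MB in memory block 3; 94 MB remain.
Put 149 MB in memory block 4; 107 MB remain.
Put 141 MB in memory block 5; 115 MB remain.
Put 68 MB in memory block 1; 21 MB remain.
Put 45 MB in memory block 2; 46 MB remain.
Put 41 MB in memory block 2; 5 MB remain.
Put 29 MB in memory block 3; 65 MB remain.

5 memory blocks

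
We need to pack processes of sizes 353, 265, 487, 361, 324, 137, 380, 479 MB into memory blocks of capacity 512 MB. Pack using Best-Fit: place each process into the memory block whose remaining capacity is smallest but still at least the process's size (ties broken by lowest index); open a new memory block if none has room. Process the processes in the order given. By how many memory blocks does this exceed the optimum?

Best-Fit: [353] [265] [487] [361,137] [324] [380] [479] → 7 memory blocks.
7 processes exceed 256 MB (half the capacity), and no two of those can share a memory block, so at least 7 memory blocks are needed.
So 7 is already optimal.

0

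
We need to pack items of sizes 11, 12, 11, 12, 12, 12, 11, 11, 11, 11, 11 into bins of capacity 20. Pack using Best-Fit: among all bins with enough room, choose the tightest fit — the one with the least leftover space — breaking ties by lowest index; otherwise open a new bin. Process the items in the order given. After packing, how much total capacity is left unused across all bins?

Put 11 in bin 1; 9 remain.
Put 12 in bin 2; 8 remain.
Put 11 in bin 3; 9 remain.
Put 12 in bin 4; 8 remain.
Put 12 in bin 5; 8 remain.
Put 12 in bin 6; 8 remain.
Put 11 in bin 7; 9 remain.
Put 11 in bin 8; 9 remain.
Put 11 in bin 9; 9 remain.
Put 11 in bin 10; 9 remain.
Put 11 in bin 11; 9 remain.
11 bins × 20 = 220; used 125; unused 95.

95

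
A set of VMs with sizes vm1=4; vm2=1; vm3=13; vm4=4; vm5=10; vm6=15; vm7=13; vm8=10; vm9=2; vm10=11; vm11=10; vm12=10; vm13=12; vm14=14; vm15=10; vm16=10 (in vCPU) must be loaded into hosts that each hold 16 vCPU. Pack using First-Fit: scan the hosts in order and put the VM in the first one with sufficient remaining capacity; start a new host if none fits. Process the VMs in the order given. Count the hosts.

Put vm1 (4 vCPU) in host 1; 12 vCPU remain.
Put vm2 (1 vCPU) in host 1; 11 vCPU remain.
Put vm3 (13 vCPU) in host 2; 3 vCPU remain.
Put vm4 (4 vCPU) in host 1; 7 vCPU remain.
Put vm5 (10 vCPU) in host 3; 6 vCPU remain.
Put vm6 (15 vCPU) in host 4; 1 vCPU remain.
Put vm7 (13 vCPU) in host 5; 3 vCPU remain.
Put vm8 (10 vCPU) in host 6; 6 vCPU remain.
Put vm9 (2 vCPU) in host 1; 5 vCPU remain.
Put vm10 (11 vCPU) in host 7; 5 vCPU remain.
Put vm11 (10 vCPU) in host 8; 6 vCPU remain.
Put vm12 (10 vCPU) in host 9; 6 vCPU remain.
Put vm13 (12 vCPU) in host 10; 4 vCPU remain.
Put vm14 (14 vCPU) in host 11; 2 vCPU remain.
Put vm15 (10 vCPU) in host 12; 6 vCPU remain.
Put vm16 (10 vCPU) in host 13; 6 vCPU remain.
Final hosts: [4,1,4,2] [13] [10] [15] [13] [10] [11] [10] [10] [12] [14] [10] [10].

13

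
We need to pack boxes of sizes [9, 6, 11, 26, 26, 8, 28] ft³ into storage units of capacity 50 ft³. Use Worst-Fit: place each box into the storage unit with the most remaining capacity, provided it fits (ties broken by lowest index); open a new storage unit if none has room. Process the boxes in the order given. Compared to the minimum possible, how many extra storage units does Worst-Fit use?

Worst-Fit: [9,6,11,8] [26] [26] [28] → 4 storage units.
Total size 114 ft³; any packing needs at least ⌈114/50⌉ = 3 storage units.
An optimal packing achieves that bound: [28,11,9] [26,8,6] [26] → 3 storage units.
Excess: 4 − 3 = 1.

1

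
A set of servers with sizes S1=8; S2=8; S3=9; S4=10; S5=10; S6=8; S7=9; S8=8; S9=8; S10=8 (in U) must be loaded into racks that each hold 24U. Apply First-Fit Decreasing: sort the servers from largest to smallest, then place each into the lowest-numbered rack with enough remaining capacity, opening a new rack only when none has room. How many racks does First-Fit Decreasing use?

Sorted descending: 10, 10, 9, 9, 8, 8, 8, 8, 8, 8.
Put 10U in rack 1; 14U remain.
Put 10U in rack 1; 4U remain.
Put 9U in rack 2; 15U remain.
Put 9U in rack 2; 6U remain.
Put 8U in rack 3; 16U remain.
Put 8U in rack 3; 8U remain.
Put 8U in rack 3; 0U remain.
Put 8U in rack 4; 16U remain.
Put 8U in rack 4; 8U remain.
Put 8U in rack 4; 0U remain.
Final racks: [10,10] [9,9] [8,8,8] [8,8,8].

4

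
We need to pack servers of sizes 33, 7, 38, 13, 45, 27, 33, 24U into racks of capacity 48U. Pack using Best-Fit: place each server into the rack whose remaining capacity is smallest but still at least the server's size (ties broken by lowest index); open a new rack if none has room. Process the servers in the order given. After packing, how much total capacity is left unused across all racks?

rack 1: place 33U, 15U left
rack 1: place 7U, 8U left
rack 2: place 38U, 10U left
rack 3: place 13U, 35U left
rack 4: place 45U, 3U left
rack 3: place 27U, 8U left
rack 5: place 33U, 15U left
rack 6: place 24U, 24U left
6 racks × 48U = 288U; used 220U; unused 68U.

68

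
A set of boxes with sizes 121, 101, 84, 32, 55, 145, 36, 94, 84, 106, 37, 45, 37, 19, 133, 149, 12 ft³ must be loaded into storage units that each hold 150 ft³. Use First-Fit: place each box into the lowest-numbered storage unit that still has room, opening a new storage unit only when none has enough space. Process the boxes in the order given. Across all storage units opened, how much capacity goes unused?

storage unit 1: place 121 ft³, 29 ft³ left
storage unit 2: place 101 ft³, 49 ft³ left
storage unit 3: place 84 ft³, 66 ft³ left
storage unit 2: place 32 ft³, 17 ft³ left
storage unit 3: place 55 ft³, 11 ft³ left
storage unit 4: place 145 ft³, 5 ft³ left
storage unit 5: place 36 ft³, 114 ft³ left
storage unit 5: place 94 ft³, 20 ft³ left
storage unit 6: place 84 ft³, 66 ft³ left
storage unit 7: place 106 ft³, 44 ft³ left
storage unit 6: place 37 ft³, 29 ft³ left
storage unit 8: place 45 ft³, 105 ft³ left
storage unit 7: place 37 ft³, 7 ft³ left
storage unit 1: place 19 ft³, 10 ft³ left
storage unit 9: place 133 ft³, 17 ft³ left
storage unit 10: place 149 ft³, 1 ft³ left
storage unit 2: place 12 ft³, 5 ft³ left
10 storage units × 150 ft³ = 1500 ft³; used 1290 ft³; unused 210 ft³.

210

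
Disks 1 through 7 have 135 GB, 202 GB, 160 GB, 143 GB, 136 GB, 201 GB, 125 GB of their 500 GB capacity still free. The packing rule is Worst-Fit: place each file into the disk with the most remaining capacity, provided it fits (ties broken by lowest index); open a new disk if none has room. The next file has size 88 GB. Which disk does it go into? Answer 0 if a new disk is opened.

2

Disks with room: disk 1 (135 GB), disk 2 (202 GB), disk 3 (160 GB), disk 4 (143 GB), disk 5 (136 GB), disk 6 (201 GB), disk 7 (125 GB).
Most room is disk 2 with 202 GB free.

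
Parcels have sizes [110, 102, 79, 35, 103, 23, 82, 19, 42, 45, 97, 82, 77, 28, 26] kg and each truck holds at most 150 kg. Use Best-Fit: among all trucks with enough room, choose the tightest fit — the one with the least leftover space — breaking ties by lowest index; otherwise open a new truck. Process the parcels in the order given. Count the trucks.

8

truck 1: place 110 kg, 40 kg left
truck 2: place 102 kg, 48 kg left
truck 3: place 79 kg, 71 kg left
truck 1: place 35 kg, 5 kg left
truck 4: place 103 kg, 47 kg left
truck 4: place 23 kg, 24 kg left
truck 5: place 82 kg, 68 kg left
truck 4: place 19 kg, 5 kg left
truck 2: place 42 kg, 6 kg left
truck 5: place 45 kg, 23 kg left
truck 6: place 97 kg, 53 kg left
truck 7: place 82 kg, 68 kg left
truck 8: place 77 kg, 73 kg left
truck 6: place 28 kg, 25 kg left
truck 7: place 26 kg, 42 kg left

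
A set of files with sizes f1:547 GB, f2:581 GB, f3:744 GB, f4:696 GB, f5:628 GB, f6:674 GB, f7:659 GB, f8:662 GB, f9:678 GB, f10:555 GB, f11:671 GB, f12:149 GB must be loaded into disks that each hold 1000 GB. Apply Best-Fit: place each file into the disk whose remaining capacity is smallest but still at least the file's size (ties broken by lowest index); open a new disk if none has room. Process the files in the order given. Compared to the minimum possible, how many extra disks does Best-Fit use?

Best-Fit: [547] [581] [744,149] [696] [628] [674] [659] [662] [678] [555] [671] → 11 disks.
11 files exceed 500 GB (half the capacity), and no two of those can share a disk, so at least 11 disks are needed.
So 11 is already optimal.

0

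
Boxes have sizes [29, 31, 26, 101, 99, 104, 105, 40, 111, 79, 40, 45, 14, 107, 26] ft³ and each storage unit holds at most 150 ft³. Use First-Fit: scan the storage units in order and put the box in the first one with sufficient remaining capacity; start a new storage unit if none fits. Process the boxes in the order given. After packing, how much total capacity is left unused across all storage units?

29 ft³ → storage unit 1 (remaining 121 ft³)
31 ft³ → storage unit 1 (remaining 90 ft³)
26 ft³ → storage unit 1 (remaining 64 ft³)
101 ft³ → storage unit 2 (remaining 49 ft³)
99 ft³ → storage unit 3 (remaining 51 ft³)
104 ft³ → storage unit 4 (remaining 46 ft³)
105 ft³ → storage unit 5 (remaining 45 ft³)
40 ft³ → storage unit 1 (remaining 24 ft³)
111 ft³ → storage unit 6 (remaining 39 ft³)
79 ft³ → storage unit 7 (remaining 71 ft³)
40 ft³ → storage unit 2 (remaining 9 ft³)
45 ft³ → storage unit 3 (remaining 6 ft³)
14 ft³ → storage unit 1 (remaining 10 ft³)
107 ft³ → storage unit 8 (remaining 43 ft³)
26 ft³ → storage unit 4 (remaining 20 ft³)
8 storage units × 150 ft³ = 1200 ft³; used 957 ft³; unused 243 ft³.

243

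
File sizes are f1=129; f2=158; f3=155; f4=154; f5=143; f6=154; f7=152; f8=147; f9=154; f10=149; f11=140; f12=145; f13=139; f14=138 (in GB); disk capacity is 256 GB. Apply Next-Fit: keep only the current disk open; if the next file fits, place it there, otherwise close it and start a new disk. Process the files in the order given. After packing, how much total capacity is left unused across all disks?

1527

Put f1 (129 GB) in disk 1; 127 GB remain.
Put f2 (158 GB) in disk 2; 98 GB remain.
Put f3 (155 GB) in disk 3; 101 GB remain.
Put f4 (154 GB) in disk 4; 102 GB remain.
Put f5 (143 GB) in disk 5; 113 GB remain.
Put f6 (154 GB) in disk 6; 102 GB remain.
Put f7 (152 GB) in disk 7; 104 GB remain.
Put f8 (147 GB) in disk 8; 109 GB remain.
Put f9 (154 GB) in disk 9; 102 GB remain.
Put f10 (149 GB) in disk 10; 107 GB remain.
Put f11 (140 GB) in disk 11; 116 GB remain.
Put f12 (145 GB) in disk 12; 111 GB remain.
Put f13 (139 GB) in disk 13; 117 GB remain.
Put f14 (138 GB) in disk 14; 118 GB remain.
14 disks × 256 GB = 3584 GB; used 2057 GB; unused 1527 GB.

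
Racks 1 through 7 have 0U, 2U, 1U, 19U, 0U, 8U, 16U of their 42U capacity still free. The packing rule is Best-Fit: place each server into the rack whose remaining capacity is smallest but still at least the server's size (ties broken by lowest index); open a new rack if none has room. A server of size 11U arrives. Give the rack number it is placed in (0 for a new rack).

7

Racks with room: rack 4 (19U), rack 7 (16U).
Tightest fit is rack 7 with 16U free.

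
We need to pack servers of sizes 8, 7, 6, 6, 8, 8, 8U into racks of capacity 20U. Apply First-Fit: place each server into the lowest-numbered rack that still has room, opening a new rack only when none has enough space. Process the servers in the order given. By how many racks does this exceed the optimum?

0

First-Fit: [8,7] [6,6,8] [8,8] → 3 racks.
Total size 51U; any packing needs at least ⌈51/20⌉ = 3 racks.
So 3 is already optimal.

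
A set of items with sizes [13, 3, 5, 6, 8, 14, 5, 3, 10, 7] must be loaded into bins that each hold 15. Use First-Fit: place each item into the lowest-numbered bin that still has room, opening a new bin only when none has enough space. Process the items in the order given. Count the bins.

bin 1: place 13, 2 left
bin 2: place 3, 12 left
bin 2: place 5, 7 left
bin 2: place 6, 1 left
bin 3: place 8, 7 left
bin 4: place 14, 1 left
bin 3: place 5, 2 left
bin 5: place 3, 12 left
bin 5: place 10, 2 left
bin 6: place 7, 8 left

6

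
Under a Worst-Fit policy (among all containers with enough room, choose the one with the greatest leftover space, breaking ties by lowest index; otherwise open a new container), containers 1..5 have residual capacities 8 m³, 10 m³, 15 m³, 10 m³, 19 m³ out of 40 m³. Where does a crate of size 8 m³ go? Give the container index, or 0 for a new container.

5

Containers with room: container 1 (8 m³), container 2 (10 m³), container 3 (15 m³), container 4 (10 m³), container 5 (19 m³).
Most room is container 5 with 19 m³ free.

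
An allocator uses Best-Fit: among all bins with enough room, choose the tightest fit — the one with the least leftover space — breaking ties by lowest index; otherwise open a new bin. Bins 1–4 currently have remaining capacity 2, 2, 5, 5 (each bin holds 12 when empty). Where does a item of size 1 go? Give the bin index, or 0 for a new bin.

Bins with room: bin 1 (2), bin 2 (2), bin 3 (5), bin 4 (5).
Tightest fit is bin 1 with 2 free.

1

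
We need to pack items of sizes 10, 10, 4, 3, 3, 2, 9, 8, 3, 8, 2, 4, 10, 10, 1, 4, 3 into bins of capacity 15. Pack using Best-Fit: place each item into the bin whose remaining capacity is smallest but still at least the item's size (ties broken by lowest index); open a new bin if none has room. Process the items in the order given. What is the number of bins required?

7

10 → bin 1 (remaining 5)
10 → bin 2 (remaining 5)
4 → bin 1 (remaining 1)
3 → bin 2 (remaining 2)
3 → bin 3 (remaining 12)
2 → bin 2 (remaining 0)
9 → bin 3 (remaining 3)
8 → bin 4 (remaining 7)
3 → bin 3 (remaining 0)
8 → bin 5 (remaining 7)
2 → bin 4 (remaining 5)
4 → bin 4 (remaining 1)
10 → bin 6 (remaining 5)
10 → bin 7 (remaining 5)
1 → bin 1 (remaining 0)
4 → bin 6 (remaining 1)
3 → bin 7 (remaining 2)
Final bins: [10,4,1] [10,3,2] [3,9,3] [8,2,4] [8] [10,4] [10,3].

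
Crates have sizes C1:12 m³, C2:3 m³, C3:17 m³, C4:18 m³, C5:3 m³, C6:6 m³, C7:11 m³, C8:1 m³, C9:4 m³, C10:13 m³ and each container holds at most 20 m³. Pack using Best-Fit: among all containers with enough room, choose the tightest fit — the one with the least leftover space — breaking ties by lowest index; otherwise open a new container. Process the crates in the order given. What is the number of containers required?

5 containers

Put C1 (12 m³) in container 1; 8 m³ remain.
Put C2 (3 m³) in container 1; 5 m³ remain.
Put C3 (17 m³) in container 2; 3 m³ remain.
Put C4 (18 m³) in container 3; 2 m³ remain.
Put C5 (3 m³) in container 2; 0 m³ remain.
Put C6 (6 m³) in container 4; 14 m³ remain.
Put C7 (11 m³) in container 4; 3 m³ remain.
Put C8 (1 m³) in container 3; 1 m³ remain.
Put C9 (4 m³) in container 1; 1 m³ remain.
Put C10 (13 m³) in container 5; 7 m³ remain.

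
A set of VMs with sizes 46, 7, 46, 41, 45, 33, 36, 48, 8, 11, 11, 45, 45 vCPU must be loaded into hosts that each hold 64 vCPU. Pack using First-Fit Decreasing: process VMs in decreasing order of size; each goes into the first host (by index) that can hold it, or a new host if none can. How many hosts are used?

Sorted descending: 48, 46, 46, 45, 45, 45, 41, 36, 33, 11, 11, 8, 7.
48 vCPU → host 1 (remaining 16 vCPU)
46 vCPU → host 2 (remaining 18 vCPU)
46 vCPU → host 3 (remaining 18 vCPU)
45 vCPU → host 4 (remaining 19 vCPU)
45 vCPU → host 5 (remaining 19 vCPU)
45 vCPU → host 6 (remaining 19 vCPU)
41 vCPU → host 7 (remaining 23 vCPU)
36 vCPU → host 8 (remaining 28 vCPU)
33 vCPU → host 9 (remaining 31 vCPU)
11 vCPU → host 1 (remaining 5 vCPU)
11 vCPU → host 2 (remaining 7 vCPU)
8 vCPU → host 3 (remaining 10 vCPU)
7 vCPU → host 2 (remaining 0 vCPU)

9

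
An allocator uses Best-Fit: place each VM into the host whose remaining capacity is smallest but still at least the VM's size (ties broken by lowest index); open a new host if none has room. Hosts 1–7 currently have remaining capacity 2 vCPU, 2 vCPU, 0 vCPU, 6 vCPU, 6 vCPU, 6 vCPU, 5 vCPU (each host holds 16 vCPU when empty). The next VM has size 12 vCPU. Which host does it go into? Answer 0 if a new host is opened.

0

No host has ≥ 12 vCPU free, so a new host is opened.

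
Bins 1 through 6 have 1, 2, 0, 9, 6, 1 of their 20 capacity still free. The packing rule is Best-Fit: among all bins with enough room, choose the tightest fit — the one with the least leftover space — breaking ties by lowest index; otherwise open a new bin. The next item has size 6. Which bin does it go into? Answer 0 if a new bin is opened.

Bins with room: bin 4 (9), bin 5 (6).
Tightest fit is bin 5 with 6 free.

5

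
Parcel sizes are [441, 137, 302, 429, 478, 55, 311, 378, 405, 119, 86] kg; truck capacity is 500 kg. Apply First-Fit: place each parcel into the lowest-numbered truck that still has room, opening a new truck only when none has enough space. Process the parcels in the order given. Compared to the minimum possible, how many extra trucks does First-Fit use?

First-Fit: [441,55] [137,302] [429] [478] [311,119] [378,86] [405] → 7 trucks.
Total size 3141 kg; any packing needs at least ⌈3141/500⌉ = 7 trucks.
So 7 is already optimal.

0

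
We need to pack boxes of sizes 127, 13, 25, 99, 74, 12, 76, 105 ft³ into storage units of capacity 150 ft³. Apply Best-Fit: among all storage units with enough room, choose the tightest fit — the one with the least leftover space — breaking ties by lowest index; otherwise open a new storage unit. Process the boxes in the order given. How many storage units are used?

Put 127 ft³ in storage unit 1; 23 ft³ remain.
Put 13 ft³ in storage unit 1; 10 ft³ remain.
Put 25 ft³ in storage unit 2; 125 ft³ remain.
Put 99 ft³ in storage unit 2; 26 ft³ remain.
Put 74 ft³ in storage unit 3; 76 ft³ remain.
Put 12 ft³ in storage unit 2; 14 ft³ remain.
Put 76 ft³ in storage unit 3; 0 ft³ remain.
Put 105 ft³ in storage unit 4; 45 ft³ remain.

4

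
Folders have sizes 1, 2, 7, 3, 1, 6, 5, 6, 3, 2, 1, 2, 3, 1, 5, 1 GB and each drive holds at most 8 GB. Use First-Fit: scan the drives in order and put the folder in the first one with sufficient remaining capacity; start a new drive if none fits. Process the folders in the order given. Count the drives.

Put 1 GB in drive 1; 7 GB remain.
Put 2 GB in drive 1; 5 GB remain.
Put 7 GB in drive 2; 1 GB remain.
Put 3 GB in drive 1; 2 GB remain.
Put 1 GB in drive 1; 1 GB remain.
Put 6 GB in drive 3; 2 GB remain.
Put 5 GB in drive 4; 3 GB remain.
Put 6 GB in drive 5; 2 GB remain.
Put 3 GB in drive 4; 0 GB remain.
Put 2 GB in drive 3; 0 GB remain.
Put 1 GB in drive 1; 0 GB remain.
Put 2 GB in drive 5; 0 GB remain.
Put 3 GB in drive 6; 5 GB remain.
Put 1 GB in drive 2; 0 GB remain.
Put 5 GB in drive 6; 0 GB remain.
Put 1 GB in drive 7; 7 GB remain.

7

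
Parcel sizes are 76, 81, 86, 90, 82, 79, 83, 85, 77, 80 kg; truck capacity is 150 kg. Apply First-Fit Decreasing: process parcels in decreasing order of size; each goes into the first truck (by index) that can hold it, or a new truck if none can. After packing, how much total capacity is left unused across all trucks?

681

Sorted descending: 90, 86, 85, 83, 82, 81, 80, 79, 77, 76.
truck 1: place 90 kg, 60 kg left
truck 2: place 86 kg, 64 kg left
truck 3: place 85 kg, 65 kg left
truck 4: place 83 kg, 67 kg left
truck 5: place 82 kg, 68 kg left
truck 6: place 81 kg, 69 kg left
truck 7: place 80 kg, 70 kg left
truck 8: place 79 kg, 71 kg left
truck 9: place 77 kg, 73 kg left
truck 10: place 76 kg, 74 kg left
10 trucks × 150 kg = 1500 kg; used 819 kg; unused 681 kg.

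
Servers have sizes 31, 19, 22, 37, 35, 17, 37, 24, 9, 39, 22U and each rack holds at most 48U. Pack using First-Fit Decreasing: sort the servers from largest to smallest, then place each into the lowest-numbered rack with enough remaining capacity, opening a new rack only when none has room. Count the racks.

7

Sorted descending: 39, 37, 37, 35, 31, 24, 22, 22, 19, 17, 9.
Put 39U in rack 1; 9U remain.
Put 37U in rack 2; 11U remain.
Put 37U in rack 3; 11U remain.
Put 35U in rack 4; 13U remain.
Put 31U in rack 5; 17U remain.
Put 24U in rack 6; 24U remain.
Put 22U in rack 6; 2U remain.
Put 22U in rack 7; 26U remain.
Put 19U in rack 7; 7U remain.
Put 17U in rack 5; 0U remain.
Put 9U in rack 1; 0U remain.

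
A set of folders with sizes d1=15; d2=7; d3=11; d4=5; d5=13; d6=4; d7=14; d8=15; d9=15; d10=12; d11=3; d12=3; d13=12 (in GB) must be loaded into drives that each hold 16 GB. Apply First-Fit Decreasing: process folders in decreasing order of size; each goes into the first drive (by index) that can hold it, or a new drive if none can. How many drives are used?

9

Sorted descending: 15, 15, 15, 14, 13, 12, 12, 11, 7, 5, 4, 3, 3.
15 GB → drive 1 (remaining 1 GB)
15 GB → drive 2 (remaining 1 GB)
15 GB → drive 3 (remaining 1 GB)
14 GB → drive 4 (remaining 2 GB)
13 GB → drive 5 (remaining 3 GB)
12 GB → drive 6 (remaining 4 GB)
12 GB → drive 7 (remaining 4 GB)
11 GB → drive 8 (remaining 5 GB)
7 GB → drive 9 (remaining 9 GB)
5 GB → drive 8 (remaining 0 GB)
4 GB → drive 6 (remaining 0 GB)
3 GB → drive 5 (remaining 0 GB)
3 GB → drive 7 (remaining 1 GB)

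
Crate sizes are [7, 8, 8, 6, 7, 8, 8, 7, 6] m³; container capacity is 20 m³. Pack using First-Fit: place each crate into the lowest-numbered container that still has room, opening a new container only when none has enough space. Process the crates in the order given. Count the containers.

4

7 m³ → container 1 (remaining 13 m³)
8 m³ → container 1 (remaining 5 m³)
8 m³ → container 2 (remaining 12 m³)
6 m³ → container 2 (remaining 6 m³)
7 m³ → container 3 (remaining 13 m³)
8 m³ → container 3 (remaining 5 m³)
8 m³ → container 4 (remaining 12 m³)
7 m³ → container 4 (remaining 5 m³)
6 m³ → container 2 (remaining 0 m³)
Final containers: [7,8] [8,6,6] [7,8] [8,7].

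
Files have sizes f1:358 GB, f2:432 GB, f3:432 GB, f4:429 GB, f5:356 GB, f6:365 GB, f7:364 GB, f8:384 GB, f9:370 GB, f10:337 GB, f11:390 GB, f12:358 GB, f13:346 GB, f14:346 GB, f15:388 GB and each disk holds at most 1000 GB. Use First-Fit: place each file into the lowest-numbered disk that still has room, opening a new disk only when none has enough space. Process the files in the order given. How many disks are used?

Put f1 (358 GB) in disk 1; 642 GB remain.
Put f2 (432 GB) in disk 1; 210 GB remain.
Put f3 (432 GB) in disk 2; 568 GB remain.
Put f4 (429 GB) in disk 2; 139 GB remain.
Put f5 (356 GB) in disk 3; 644 GB remain.
Put f6 (365 GB) in disk 3; 279 GB remain.
Put f7 (364 GB) in disk 4; 636 GB remain.
Put f8 (384 GB) in disk 4; 252 GB remain.
Put f9 (370 GB) in disk 5; 630 GB remain.
Put f10 (337 GB) in disk 5; 293 GB remain.
Put f11 (390 GB) in disk 6; 610 GB remain.
Put f12 (358 GB) in disk 6; 252 GB remain.
Put f13 (346 GB) in disk 7; 654 GB remain.
Put f14 (346 GB) in disk 7; 308 GB remain.
Put f15 (388 GB) in disk 8; 612 GB remain.

8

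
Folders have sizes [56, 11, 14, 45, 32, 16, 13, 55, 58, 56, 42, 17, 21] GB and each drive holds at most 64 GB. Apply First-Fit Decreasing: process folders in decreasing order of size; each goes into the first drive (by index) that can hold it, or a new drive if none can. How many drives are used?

8 drives

Sorted descending: 58, 56, 56, 55, 45, 42, 32, 21, 17, 16, 14, 13, 11.
58 GB → drive 1 (remaining 6 GB)
56 GB → drive 2 (remaining 8 GB)
56 GB → drive 3 (remaining 8 GB)
55 GB → drive 4 (remaining 9 GB)
45 GB → drive 5 (remaining 19 GB)
42 GB → drive 6 (remaining 22 GB)
32 GB → drive 7 (remaining 32 GB)
21 GB → drive 6 (remaining 1 GB)
17 GB → drive 5 (remaining 2 GB)
16 GB → drive 7 (remaining 16 GB)
14 GB → drive 7 (remaining 2 GB)
13 GB → drive 8 (remaining 51 GB)
11 GB → drive 8 (remaining 40 GB)
Final drives: [58] [56] [56] [55] [45,17] [42,21] [32,16,14] [13,11].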